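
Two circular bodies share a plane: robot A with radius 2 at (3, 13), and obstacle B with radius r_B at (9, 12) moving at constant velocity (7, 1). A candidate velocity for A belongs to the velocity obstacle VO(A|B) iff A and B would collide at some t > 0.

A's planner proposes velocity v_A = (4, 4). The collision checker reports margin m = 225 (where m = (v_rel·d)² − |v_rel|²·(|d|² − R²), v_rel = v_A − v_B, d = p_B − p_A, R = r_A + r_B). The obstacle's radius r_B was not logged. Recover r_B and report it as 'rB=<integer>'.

m = 225
d = (6, -1);  v_rel = (-3, 3),  |v_rel|² = 18
v_rel×d = (-3)·(-1) − (3)·(6) = -15
since m = R²·18 − (-15)²:  R² = (225 + 225) / 18 = 25
R = √25 = 5  ⇒  r_B = 5 − 2 = 3

rB=3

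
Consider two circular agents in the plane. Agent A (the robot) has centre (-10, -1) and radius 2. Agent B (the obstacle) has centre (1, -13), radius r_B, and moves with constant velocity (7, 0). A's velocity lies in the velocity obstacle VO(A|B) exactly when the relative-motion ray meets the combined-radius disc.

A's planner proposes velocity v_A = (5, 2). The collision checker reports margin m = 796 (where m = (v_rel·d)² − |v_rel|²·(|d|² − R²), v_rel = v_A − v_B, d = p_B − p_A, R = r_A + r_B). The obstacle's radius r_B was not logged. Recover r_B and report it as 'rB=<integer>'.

m = 796
d = (11, -12);  v_rel = (-2, 2),  |v_rel|² = 8
v_rel×d = (-2)·(-12) − (2)·(11) = 2
since m = R²·8 − 2²:  R² = (4 + 796) / 8 = 100
R = √100 = 10  ⇒  r_B = 10 − 2 = 8

rB=8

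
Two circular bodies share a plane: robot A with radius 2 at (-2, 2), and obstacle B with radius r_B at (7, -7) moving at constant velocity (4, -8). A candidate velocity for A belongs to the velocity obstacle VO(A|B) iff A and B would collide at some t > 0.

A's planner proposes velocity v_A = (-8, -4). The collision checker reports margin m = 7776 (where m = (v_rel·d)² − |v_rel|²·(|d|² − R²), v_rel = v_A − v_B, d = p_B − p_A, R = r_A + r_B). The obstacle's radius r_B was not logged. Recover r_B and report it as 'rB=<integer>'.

m = 7776
d = (9, -9);  v_rel = (-12, 4),  |v_rel|² = 160
v_rel×d = (-12)·(-9) − (4)·(9) = 72
since m = R²·160 − 72²:  R² = (5184 + 7776) / 160 = 81
R = √81 = 9  ⇒  r_B = 9 − 2 = 7

rB=7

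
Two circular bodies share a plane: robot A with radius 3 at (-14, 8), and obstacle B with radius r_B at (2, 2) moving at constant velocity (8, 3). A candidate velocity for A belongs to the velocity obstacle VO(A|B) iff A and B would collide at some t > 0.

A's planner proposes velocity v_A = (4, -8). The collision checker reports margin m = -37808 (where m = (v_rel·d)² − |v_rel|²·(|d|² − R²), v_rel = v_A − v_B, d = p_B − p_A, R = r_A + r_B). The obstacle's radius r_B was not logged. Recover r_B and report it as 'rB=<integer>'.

m = -37808
d = (16, -6);  v_rel = (-4, -11),  |v_rel|² = 137
v_rel×d = (-4)·(-6) − (-11)·(16) = 200
since m = R²·137 − 200²:  R² = (40000 + -37808) / 137 = 16
R = √16 = 4  ⇒  r_B = 4 − 3 = 1

rB=1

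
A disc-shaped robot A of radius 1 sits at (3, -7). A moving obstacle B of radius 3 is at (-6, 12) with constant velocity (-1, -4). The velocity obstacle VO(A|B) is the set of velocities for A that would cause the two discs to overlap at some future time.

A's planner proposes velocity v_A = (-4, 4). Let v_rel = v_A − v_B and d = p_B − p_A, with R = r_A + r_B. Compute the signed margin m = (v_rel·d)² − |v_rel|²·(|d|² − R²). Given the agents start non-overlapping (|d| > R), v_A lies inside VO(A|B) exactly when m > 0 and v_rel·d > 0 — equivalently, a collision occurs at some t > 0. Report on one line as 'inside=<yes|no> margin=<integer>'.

d = (-9, 19),  |d|² = 442;  R = 1+3 = 4,  c = 442−4² = 426
v_rel = (-3, 8),  |v_rel|² = 73;  v_rel·d = (-3)·(-9) + (8)·(19) = 179
73·t² − 358·t + 426 = 0  ⇒  m = 179² − 73·426 = 943
m = 943 > 0,  v_rel·d = 179 > 0  ⇒  inside

inside=yes margin=943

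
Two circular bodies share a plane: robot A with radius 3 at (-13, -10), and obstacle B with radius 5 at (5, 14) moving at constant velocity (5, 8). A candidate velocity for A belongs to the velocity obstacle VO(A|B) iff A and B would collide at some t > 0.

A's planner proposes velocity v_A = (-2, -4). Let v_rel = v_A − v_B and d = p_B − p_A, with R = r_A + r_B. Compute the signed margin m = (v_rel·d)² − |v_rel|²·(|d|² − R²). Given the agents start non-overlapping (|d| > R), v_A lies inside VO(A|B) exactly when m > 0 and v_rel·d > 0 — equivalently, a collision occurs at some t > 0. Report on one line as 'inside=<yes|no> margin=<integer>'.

d = (18, 24),  |d|² = 900;  R = 3+5 = 8,  c = 900−8² = 836
v_rel = (-7, -12),  |v_rel|² = 193;  v_rel·d = (-7)·(18) + (-12)·(24) = -414
193·t² + 828·t + 836 = 0  ⇒  m = (-414)² − 193·836 = 10048
m = 10048 > 0,  v_rel·d = -414 < 0  ⇒  outside

inside=no margin=10048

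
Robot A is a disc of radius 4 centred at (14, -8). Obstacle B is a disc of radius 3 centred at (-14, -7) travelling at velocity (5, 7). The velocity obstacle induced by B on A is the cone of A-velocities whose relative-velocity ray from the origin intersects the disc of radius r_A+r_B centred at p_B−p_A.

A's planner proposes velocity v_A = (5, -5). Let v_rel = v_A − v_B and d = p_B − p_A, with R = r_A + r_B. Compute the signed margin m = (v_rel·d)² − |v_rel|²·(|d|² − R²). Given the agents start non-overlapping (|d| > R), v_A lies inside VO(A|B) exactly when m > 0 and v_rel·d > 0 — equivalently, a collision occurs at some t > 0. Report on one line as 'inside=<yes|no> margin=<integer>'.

d = (-28, 1),  |d|² = 785;  R = 4+3 = 7,  c = 785−7² = 736
v_rel = (0, -12),  |v_rel|² = 144;  v_rel·d = (0)·(-28) + (-12)·(1) = -12
144·t² + 24·t + 736 = 0  ⇒  m = (-12)² − 144·736 = -105840
m = -105840 < 0,  v_rel·d = -12 < 0  ⇒  outside

inside=no margin=-105840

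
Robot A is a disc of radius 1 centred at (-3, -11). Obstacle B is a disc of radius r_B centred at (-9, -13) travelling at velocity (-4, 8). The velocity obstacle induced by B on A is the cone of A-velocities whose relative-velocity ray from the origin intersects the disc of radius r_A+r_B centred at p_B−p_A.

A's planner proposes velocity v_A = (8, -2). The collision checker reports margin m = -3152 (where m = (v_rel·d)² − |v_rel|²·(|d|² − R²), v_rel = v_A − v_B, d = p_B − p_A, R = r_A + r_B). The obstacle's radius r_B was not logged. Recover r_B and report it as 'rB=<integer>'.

m = -3152
d = (-6, -2);  v_rel = (12, -10),  |v_rel|² = 244
v_rel×d = (12)·(-2) − (-10)·(-6) = -84
since m = R²·244 − (-84)²:  R² = (7056 + -3152) / 244 = 16
R = √16 = 4  ⇒  r_B = 4 − 1 = 3

rB=3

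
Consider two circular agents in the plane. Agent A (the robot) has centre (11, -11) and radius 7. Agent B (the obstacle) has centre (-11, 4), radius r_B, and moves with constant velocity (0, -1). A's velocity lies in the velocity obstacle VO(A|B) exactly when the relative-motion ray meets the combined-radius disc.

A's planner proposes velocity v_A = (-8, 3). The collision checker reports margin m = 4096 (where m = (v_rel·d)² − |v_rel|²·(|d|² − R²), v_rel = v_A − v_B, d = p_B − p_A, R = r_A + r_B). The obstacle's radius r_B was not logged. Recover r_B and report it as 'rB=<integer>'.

m = 4096
d = (-22, 15);  v_rel = (-8, 4),  |v_rel|² = 80
v_rel×d = (-8)·(15) − (4)·(-22) = -32
since m = R²·80 − (-32)²:  R² = (1024 + 4096) / 80 = 64
R = √64 = 8  ⇒  r_B = 8 − 7 = 1

rB=1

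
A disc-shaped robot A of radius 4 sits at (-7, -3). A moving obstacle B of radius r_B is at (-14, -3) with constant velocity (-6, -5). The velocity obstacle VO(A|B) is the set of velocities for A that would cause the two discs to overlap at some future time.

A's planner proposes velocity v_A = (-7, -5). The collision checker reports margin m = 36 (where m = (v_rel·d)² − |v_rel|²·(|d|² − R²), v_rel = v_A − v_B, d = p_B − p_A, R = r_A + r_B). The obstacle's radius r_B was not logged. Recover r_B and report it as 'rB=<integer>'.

m = 36
d = (-7, 0);  v_rel = (-1, 0),  |v_rel|² = 1
v_rel×d = (-1)·(0) − (0)·(-7) = 0
since m = R²·1 − 0²:  R² = (0 + 36) / 1 = 36
R = √36 = 6  ⇒  r_B = 6 − 4 = 2

rB=2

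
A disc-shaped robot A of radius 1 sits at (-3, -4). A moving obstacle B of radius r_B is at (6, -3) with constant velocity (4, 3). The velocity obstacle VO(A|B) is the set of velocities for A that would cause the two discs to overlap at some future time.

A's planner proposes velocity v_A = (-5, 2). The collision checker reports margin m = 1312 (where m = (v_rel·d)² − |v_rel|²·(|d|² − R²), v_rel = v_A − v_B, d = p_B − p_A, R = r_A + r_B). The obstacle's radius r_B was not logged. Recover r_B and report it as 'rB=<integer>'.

m = 1312
d = (9, 1);  v_rel = (-9, -1),  |v_rel|² = 82
v_rel×d = (-9)·(1) − (-1)·(9) = 0
since m = R²·82 − 0²:  R² = (0 + 1312) / 82 = 16
R = √16 = 4  ⇒  r_B = 4 − 1 = 3

rB=3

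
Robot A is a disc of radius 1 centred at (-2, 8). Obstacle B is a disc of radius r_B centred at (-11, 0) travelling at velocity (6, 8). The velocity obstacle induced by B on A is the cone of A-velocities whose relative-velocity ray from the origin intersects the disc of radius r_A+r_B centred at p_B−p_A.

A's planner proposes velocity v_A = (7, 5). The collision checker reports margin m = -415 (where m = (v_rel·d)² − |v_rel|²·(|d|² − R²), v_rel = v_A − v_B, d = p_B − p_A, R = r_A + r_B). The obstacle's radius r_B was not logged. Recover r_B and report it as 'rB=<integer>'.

m = -415
d = (-9, -8);  v_rel = (1, -3),  |v_rel|² = 10
v_rel×d = (1)·(-8) − (-3)·(-9) = -35
since m = R²·10 − (-35)²:  R² = (1225 + -415) / 10 = 81
R = √81 = 9  ⇒  r_B = 9 − 1 = 8

rB=8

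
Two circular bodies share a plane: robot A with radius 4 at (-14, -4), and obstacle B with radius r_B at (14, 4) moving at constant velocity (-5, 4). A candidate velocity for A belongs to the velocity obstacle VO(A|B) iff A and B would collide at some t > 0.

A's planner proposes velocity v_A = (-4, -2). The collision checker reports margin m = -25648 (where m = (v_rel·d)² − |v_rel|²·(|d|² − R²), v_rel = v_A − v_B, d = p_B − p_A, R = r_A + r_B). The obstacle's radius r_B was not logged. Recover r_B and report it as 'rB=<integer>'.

m = -25648
d = (28, 8);  v_rel = (1, -6),  |v_rel|² = 37
v_rel×d = (1)·(8) − (-6)·(28) = 176
since m = R²·37 − 176²:  R² = (30976 + -25648) / 37 = 144
R = √144 = 12  ⇒  r_B = 12 − 4 = 8

rB=8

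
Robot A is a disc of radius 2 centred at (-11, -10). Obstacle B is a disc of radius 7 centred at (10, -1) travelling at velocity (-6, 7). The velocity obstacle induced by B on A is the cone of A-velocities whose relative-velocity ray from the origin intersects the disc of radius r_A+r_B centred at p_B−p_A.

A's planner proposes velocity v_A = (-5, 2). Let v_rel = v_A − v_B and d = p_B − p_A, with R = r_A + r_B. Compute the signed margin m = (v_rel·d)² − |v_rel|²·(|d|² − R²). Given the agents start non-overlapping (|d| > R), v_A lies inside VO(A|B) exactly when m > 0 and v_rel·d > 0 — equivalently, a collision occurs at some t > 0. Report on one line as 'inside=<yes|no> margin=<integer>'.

d = (21, 9),  |d|² = 522;  R = 2+7 = 9,  c = 522−9² = 441
v_rel = (1, -5),  |v_rel|² = 26;  v_rel·d = (1)·(21) + (-5)·(9) = -24
26·t² + 48·t + 441 = 0  ⇒  m = (-24)² − 26·441 = -10890
m = -10890 < 0,  v_rel·d = -24 < 0  ⇒  outside

inside=no margin=-10890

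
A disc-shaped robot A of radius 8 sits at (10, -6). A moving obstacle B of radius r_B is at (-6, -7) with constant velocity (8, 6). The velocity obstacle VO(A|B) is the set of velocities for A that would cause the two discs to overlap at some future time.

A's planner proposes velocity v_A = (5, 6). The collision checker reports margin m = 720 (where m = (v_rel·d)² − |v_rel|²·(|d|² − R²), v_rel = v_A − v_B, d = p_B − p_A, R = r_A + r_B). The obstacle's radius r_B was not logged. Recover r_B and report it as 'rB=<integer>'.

m = 720
d = (-16, -1);  v_rel = (-3, 0),  |v_rel|² = 9
v_rel×d = (-3)·(-1) − (0)·(-16) = 3
since m = R²·9 − 3²:  R² = (9 + 720) / 9 = 81
R = √81 = 9  ⇒  r_B = 9 − 8 = 1

rB=1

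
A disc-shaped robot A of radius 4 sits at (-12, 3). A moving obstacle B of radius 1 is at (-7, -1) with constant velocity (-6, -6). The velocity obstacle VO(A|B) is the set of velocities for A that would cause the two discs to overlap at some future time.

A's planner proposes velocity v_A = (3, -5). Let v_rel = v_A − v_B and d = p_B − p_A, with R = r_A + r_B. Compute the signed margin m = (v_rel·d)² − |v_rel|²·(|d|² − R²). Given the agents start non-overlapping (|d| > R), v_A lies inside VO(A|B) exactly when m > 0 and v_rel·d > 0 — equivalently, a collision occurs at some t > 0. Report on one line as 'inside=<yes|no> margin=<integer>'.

d = (5, -4),  |d|² = 41;  R = 4+1 = 5,  c = 41−5² = 16
v_rel = (9, 1),  |v_rel|² = 82;  v_rel·d = (9)·(5) + (1)·(-4) = 41
82·t² − 82·t + 16 = 0  ⇒  m = 41² − 82·16 = 369
m = 369 > 0,  v_rel·d = 41 > 0  ⇒  inside

inside=yes margin=369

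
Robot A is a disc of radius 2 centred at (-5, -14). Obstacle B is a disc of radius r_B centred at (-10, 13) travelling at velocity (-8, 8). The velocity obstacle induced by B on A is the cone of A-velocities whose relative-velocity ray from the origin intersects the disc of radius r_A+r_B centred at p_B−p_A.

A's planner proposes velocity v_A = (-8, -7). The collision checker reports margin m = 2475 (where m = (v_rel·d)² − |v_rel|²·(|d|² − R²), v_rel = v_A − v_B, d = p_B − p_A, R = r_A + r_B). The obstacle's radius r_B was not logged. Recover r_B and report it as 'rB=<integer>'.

m = 2475
d = (-5, 27);  v_rel = (0, -15),  |v_rel|² = 225
v_rel×d = (0)·(27) − (-15)·(-5) = -75
since m = R²·225 − (-75)²:  R² = (5625 + 2475) / 225 = 36
R = √36 = 6  ⇒  r_B = 6 − 2 = 4

rB=4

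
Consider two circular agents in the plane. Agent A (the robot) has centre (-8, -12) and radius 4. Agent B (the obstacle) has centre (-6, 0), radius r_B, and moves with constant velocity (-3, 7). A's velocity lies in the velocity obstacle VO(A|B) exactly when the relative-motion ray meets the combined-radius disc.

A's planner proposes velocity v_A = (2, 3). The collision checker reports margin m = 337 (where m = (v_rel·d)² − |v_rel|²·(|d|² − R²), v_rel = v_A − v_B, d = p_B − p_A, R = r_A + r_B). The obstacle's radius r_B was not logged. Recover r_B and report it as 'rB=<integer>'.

m = 337
d = (2, 12);  v_rel = (5, -4),  |v_rel|² = 41
v_rel×d = (5)·(12) − (-4)·(2) = 68
since m = R²·41 − 68²:  R² = (4624 + 337) / 41 = 121
R = √121 = 11  ⇒  r_B = 11 − 4 = 7

rB=7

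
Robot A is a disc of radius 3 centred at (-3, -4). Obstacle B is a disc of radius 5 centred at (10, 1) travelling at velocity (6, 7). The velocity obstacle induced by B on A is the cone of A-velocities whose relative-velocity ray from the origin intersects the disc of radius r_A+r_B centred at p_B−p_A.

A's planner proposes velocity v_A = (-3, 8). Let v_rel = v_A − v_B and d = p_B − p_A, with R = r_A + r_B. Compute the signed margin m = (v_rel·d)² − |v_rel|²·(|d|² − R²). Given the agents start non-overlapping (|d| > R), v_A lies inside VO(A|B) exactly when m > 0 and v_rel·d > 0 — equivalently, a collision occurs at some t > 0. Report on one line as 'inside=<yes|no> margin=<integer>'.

d = (13, 5),  |d|² = 194;  R = 3+5 = 8,  c = 194−8² = 130
v_rel = (-9, 1),  |v_rel|² = 82;  v_rel·d = (-9)·(13) + (1)·(5) = -112
82·t² + 224·t + 130 = 0  ⇒  m = (-112)² − 82·130 = 1884
m = 1884 > 0,  v_rel·d = -112 < 0  ⇒  outside

inside=no margin=1884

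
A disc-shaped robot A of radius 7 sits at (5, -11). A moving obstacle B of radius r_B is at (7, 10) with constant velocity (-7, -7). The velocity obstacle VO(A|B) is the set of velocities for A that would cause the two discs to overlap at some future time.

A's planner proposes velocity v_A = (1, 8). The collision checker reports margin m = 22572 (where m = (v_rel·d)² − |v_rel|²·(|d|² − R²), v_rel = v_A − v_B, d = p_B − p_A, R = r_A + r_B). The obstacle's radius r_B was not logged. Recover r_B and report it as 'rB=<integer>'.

m = 22572
d = (2, 21);  v_rel = (8, 15),  |v_rel|² = 289
v_rel×d = (8)·(21) − (15)·(2) = 138
since m = R²·289 − 138²:  R² = (19044 + 22572) / 289 = 144
R = √144 = 12  ⇒  r_B = 12 − 7 = 5

rB=5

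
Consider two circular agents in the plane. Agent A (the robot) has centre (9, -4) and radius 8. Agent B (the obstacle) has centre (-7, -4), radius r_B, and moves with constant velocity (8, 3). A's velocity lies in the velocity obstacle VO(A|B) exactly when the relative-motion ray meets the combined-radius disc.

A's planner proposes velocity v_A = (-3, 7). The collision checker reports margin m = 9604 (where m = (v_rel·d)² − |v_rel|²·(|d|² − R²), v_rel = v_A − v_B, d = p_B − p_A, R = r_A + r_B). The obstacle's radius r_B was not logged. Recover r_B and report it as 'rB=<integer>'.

m = 9604
d = (-16, 0);  v_rel = (-11, 4),  |v_rel|² = 137
v_rel×d = (-11)·(0) − (4)·(-16) = 64
since m = R²·137 − 64²:  R² = (4096 + 9604) / 137 = 100
R = √100 = 10  ⇒  r_B = 10 − 8 = 2

rB=2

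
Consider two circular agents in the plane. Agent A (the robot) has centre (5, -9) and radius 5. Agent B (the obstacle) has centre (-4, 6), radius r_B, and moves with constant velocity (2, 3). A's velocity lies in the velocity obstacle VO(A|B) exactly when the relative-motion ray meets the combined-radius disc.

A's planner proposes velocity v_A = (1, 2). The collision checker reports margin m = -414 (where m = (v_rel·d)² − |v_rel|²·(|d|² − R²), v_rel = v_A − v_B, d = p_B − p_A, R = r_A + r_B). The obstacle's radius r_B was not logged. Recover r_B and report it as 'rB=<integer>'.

m = -414
d = (-9, 15);  v_rel = (-1, -1),  |v_rel|² = 2
v_rel×d = (-1)·(15) − (-1)·(-9) = -24
since m = R²·2 − (-24)²:  R² = (576 + -414) / 2 = 81
R = √81 = 9  ⇒  r_B = 9 − 5 = 4

rB=4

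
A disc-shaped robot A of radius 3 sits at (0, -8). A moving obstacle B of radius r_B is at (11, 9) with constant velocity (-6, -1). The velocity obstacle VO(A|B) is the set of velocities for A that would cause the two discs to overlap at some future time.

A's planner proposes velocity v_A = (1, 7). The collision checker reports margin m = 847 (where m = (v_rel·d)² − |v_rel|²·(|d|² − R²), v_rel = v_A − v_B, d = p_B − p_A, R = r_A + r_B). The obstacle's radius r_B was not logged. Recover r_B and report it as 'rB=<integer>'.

m = 847
d = (11, 17);  v_rel = (7, 8),  |v_rel|² = 113
v_rel×d = (7)·(17) − (8)·(11) = 31
since m = R²·113 − 31²:  R² = (961 + 847) / 113 = 16
R = √16 = 4  ⇒  r_B = 4 − 3 = 1

rB=1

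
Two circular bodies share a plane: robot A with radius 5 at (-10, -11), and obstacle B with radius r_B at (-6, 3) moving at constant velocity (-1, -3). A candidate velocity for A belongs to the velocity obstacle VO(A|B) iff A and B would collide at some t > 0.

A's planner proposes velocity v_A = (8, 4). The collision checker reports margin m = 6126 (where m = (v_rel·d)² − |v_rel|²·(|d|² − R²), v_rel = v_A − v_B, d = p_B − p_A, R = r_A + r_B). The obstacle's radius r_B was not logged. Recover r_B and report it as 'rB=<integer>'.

m = 6126
d = (4, 14);  v_rel = (9, 7),  |v_rel|² = 130
v_rel×d = (9)·(14) − (7)·(4) = 98
since m = R²·130 − 98²:  R² = (9604 + 6126) / 130 = 121
R = √121 = 11  ⇒  r_B = 11 − 5 = 6

rB=6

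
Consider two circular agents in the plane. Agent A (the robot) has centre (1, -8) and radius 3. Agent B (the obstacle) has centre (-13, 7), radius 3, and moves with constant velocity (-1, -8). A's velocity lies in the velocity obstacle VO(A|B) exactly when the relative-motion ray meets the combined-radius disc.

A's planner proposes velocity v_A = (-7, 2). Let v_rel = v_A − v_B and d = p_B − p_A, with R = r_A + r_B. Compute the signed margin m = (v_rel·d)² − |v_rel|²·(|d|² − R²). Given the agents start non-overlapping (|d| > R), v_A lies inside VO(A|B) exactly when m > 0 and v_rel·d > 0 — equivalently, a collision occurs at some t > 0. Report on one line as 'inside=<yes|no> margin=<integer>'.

d = (-14, 15),  |d|² = 421;  R = 3+3 = 6,  c = 421−6² = 385
v_rel = (-6, 10),  |v_rel|² = 136;  v_rel·d = (-6)·(-14) + (10)·(15) = 234
136·t² − 468·t + 385 = 0  ⇒  m = 234² − 136·385 = 2396
m = 2396 > 0,  v_rel·d = 234 > 0  ⇒  inside

inside=yes margin=2396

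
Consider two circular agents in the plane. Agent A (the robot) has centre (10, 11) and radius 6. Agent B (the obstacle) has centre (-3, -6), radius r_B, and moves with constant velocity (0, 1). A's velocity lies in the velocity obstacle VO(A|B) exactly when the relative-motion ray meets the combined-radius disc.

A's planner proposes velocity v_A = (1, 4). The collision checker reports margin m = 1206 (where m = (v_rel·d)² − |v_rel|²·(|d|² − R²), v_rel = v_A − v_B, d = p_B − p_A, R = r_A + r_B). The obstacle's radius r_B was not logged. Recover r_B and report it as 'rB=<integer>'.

m = 1206
d = (-13, -17);  v_rel = (1, 3),  |v_rel|² = 10
v_rel×d = (1)·(-17) − (3)·(-13) = 22
since m = R²·10 − 22²:  R² = (484 + 1206) / 10 = 169
R = √169 = 13  ⇒  r_B = 13 − 6 = 7

rB=7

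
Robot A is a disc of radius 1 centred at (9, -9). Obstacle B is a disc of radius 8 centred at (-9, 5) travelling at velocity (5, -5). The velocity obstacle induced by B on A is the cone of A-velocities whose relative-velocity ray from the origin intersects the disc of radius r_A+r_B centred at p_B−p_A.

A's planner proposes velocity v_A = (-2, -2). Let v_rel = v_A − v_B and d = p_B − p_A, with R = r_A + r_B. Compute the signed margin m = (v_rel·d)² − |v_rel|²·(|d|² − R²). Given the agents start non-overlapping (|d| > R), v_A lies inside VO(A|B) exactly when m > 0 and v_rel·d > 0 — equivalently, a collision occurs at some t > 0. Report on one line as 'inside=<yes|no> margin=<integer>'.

d = (-18, 14),  |d|² = 520;  R = 1+8 = 9,  c = 520−9² = 439
v_rel = (-7, 3),  |v_rel|² = 58;  v_rel·d = (-7)·(-18) + (3)·(14) = 168
58·t² − 336·t + 439 = 0  ⇒  m = 168² − 58·439 = 2762
m = 2762 > 0,  v_rel·d = 168 > 0  ⇒  inside

inside=yes margin=2762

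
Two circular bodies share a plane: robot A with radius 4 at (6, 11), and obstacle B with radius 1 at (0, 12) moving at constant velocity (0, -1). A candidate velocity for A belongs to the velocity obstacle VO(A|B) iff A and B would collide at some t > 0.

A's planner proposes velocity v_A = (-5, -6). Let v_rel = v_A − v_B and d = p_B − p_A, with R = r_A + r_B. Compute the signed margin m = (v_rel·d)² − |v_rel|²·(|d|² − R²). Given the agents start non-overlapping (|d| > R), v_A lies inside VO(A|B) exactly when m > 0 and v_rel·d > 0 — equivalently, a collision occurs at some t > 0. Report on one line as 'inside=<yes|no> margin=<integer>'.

d = (-6, 1),  |d|² = 37;  R = 4+1 = 5,  c = 37−5² = 12
v_rel = (-5, -5),  |v_rel|² = 50;  v_rel·d = (-5)·(-6) + (-5)·(1) = 25
50·t² − 50·t + 12 = 0  ⇒  m = 25² − 50·12 = 25
m = 25 > 0,  v_rel·d = 25 > 0  ⇒  inside

inside=yes margin=25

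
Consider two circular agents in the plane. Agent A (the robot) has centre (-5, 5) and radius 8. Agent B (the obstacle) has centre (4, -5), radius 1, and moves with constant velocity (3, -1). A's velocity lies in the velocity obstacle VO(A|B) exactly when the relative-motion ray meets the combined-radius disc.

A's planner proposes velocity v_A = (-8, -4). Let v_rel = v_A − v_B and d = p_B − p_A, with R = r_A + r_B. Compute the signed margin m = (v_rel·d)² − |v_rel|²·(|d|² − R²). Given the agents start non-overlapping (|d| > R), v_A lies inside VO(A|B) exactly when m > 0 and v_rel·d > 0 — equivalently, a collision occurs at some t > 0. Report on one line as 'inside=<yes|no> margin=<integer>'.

d = (9, -10),  |d|² = 181;  R = 8+1 = 9,  c = 181−9² = 100
v_rel = (-11, -3),  |v_rel|² = 130;  v_rel·d = (-11)·(9) + (-3)·(-10) = -69
130·t² + 138·t + 100 = 0  ⇒  m = (-69)² − 130·100 = -8239
m = -8239 < 0,  v_rel·d = -69 < 0  ⇒  outside

inside=no margin=-8239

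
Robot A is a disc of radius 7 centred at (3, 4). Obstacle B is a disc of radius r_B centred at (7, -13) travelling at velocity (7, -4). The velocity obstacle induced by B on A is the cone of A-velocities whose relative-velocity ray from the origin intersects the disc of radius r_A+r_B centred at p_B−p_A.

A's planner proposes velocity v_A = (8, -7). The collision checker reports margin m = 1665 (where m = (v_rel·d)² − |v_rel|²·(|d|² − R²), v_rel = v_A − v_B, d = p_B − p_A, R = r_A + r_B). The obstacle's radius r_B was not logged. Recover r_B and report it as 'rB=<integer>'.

m = 1665
d = (4, -17);  v_rel = (1, -3),  |v_rel|² = 10
v_rel×d = (1)·(-17) − (-3)·(4) = -5
since m = R²·10 − (-5)²:  R² = (25 + 1665) / 10 = 169
R = √169 = 13  ⇒  r_B = 13 − 7 = 6

rB=6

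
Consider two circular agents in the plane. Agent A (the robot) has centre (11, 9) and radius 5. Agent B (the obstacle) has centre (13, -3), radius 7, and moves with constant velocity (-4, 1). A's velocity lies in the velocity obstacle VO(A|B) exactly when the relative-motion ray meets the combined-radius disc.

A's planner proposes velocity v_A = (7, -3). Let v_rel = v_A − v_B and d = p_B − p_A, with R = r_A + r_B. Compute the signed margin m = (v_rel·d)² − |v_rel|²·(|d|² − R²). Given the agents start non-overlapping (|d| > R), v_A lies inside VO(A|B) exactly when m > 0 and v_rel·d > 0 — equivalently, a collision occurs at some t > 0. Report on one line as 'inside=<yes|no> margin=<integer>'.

d = (2, -12),  |d|² = 148;  R = 5+7 = 12,  c = 148−12² = 4
v_rel = (11, -4),  |v_rel|² = 137;  v_rel·d = (11)·(2) + (-4)·(-12) = 70
137·t² − 140·t + 4 = 0  ⇒  m = 70² − 137·4 = 4352
m = 4352 > 0,  v_rel·d = 70 > 0  ⇒  inside

inside=yes margin=4352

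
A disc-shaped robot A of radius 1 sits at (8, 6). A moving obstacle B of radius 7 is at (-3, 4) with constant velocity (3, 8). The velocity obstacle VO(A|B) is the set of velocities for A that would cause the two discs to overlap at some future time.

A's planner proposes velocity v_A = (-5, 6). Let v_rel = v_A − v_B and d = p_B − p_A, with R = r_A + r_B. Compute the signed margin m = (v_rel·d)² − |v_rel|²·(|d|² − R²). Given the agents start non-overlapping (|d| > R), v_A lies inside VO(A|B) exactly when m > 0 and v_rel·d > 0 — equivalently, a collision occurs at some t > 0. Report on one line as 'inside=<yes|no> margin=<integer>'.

d = (-11, -2),  |d|² = 125;  R = 1+7 = 8,  c = 125−8² = 61
v_rel = (-8, -2),  |v_rel|² = 68;  v_rel·d = (-8)·(-11) + (-2)·(-2) = 92
68·t² − 184·t + 61 = 0  ⇒  m = 92² − 68·61 = 4316
m = 4316 > 0,  v_rel·d = 92 > 0  ⇒  inside

inside=yes margin=4316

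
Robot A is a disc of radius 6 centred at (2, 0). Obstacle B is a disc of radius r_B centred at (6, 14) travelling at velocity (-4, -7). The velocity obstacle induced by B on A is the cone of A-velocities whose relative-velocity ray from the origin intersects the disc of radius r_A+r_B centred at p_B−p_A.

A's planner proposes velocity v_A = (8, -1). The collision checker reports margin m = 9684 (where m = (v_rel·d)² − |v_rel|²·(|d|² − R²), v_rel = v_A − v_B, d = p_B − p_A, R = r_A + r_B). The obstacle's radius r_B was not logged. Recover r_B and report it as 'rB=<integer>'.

m = 9684
d = (4, 14);  v_rel = (12, 6),  |v_rel|² = 180
v_rel×d = (12)·(14) − (6)·(4) = 144
since m = R²·180 − 144²:  R² = (20736 + 9684) / 180 = 169
R = √169 = 13  ⇒  r_B = 13 − 6 = 7

rB=7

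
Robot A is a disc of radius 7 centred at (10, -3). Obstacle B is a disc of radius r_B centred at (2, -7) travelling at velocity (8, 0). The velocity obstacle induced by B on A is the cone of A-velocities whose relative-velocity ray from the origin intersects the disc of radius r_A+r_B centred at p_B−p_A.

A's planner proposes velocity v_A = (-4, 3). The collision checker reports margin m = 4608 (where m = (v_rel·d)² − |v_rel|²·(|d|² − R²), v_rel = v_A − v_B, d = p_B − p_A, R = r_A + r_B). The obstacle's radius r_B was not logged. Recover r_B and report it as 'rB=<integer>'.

m = 4608
d = (-8, -4);  v_rel = (-12, 3),  |v_rel|² = 153
v_rel×d = (-12)·(-4) − (3)·(-8) = 72
since m = R²·153 − 72²:  R² = (5184 + 4608) / 153 = 64
R = √64 = 8  ⇒  r_B = 8 − 7 = 1

rB=1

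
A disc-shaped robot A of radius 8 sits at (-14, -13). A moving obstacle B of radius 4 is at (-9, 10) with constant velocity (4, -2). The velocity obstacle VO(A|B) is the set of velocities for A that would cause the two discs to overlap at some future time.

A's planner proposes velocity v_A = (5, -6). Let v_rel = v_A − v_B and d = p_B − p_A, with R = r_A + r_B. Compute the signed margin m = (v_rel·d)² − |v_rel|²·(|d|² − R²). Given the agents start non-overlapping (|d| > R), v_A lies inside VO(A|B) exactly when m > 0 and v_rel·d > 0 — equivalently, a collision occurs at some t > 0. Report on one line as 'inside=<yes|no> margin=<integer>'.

d = (5, 23),  |d|² = 554;  R = 8+4 = 12,  c = 554−12² = 410
v_rel = (1, -4),  |v_rel|² = 17;  v_rel·d = (1)·(5) + (-4)·(23) = -87
17·t² + 174·t + 410 = 0  ⇒  m = (-87)² − 17·410 = 599
m = 599 > 0,  v_rel·d = -87 < 0  ⇒  outside

inside=no margin=599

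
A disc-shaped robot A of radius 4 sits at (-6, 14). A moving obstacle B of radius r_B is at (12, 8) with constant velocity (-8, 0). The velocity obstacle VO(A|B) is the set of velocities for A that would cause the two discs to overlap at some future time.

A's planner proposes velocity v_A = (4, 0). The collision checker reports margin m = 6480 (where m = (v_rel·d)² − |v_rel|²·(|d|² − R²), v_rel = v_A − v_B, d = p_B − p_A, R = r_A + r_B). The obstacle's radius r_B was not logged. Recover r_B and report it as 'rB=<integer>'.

m = 6480
d = (18, -6);  v_rel = (12, 0),  |v_rel|² = 144
v_rel×d = (12)·(-6) − (0)·(18) = -72
since m = R²·144 − (-72)²:  R² = (5184 + 6480) / 144 = 81
R = √81 = 9  ⇒  r_B = 9 − 4 = 5

rB=5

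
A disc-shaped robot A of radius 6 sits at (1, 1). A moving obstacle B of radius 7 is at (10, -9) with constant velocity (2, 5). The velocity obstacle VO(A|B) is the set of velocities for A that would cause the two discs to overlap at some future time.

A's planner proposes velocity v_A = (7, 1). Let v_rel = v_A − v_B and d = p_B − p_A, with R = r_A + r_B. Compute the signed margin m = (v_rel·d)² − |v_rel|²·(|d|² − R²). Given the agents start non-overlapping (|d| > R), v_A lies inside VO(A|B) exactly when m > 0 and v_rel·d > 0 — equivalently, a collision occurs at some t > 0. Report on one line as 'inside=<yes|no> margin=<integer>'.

d = (9, -10),  |d|² = 181;  R = 6+7 = 13,  c = 181−13² = 12
v_rel = (5, -4),  |v_rel|² = 41;  v_rel·d = (5)·(9) + (-4)·(-10) = 85
41·t² − 170·t + 12 = 0  ⇒  m = 85² − 41·12 = 6733
m = 6733 > 0,  v_rel·d = 85 > 0  ⇒  inside

inside=yes margin=6733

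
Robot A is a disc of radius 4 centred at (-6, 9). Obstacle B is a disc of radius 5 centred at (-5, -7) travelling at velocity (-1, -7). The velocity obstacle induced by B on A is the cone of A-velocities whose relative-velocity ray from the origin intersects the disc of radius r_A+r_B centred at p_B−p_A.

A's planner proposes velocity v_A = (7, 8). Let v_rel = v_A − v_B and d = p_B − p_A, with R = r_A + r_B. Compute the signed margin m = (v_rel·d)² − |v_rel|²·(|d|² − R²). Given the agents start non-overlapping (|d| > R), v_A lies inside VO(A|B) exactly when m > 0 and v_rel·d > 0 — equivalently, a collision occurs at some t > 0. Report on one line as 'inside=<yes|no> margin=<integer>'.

d = (1, -16),  |d|² = 257;  R = 4+5 = 9,  c = 257−9² = 176
v_rel = (8, 15),  |v_rel|² = 289;  v_rel·d = (8)·(1) + (15)·(-16) = -232
289·t² + 464·t + 176 = 0  ⇒  m = (-232)² − 289·176 = 2960
m = 2960 > 0,  v_rel·d = -232 < 0  ⇒  outside

inside=no margin=2960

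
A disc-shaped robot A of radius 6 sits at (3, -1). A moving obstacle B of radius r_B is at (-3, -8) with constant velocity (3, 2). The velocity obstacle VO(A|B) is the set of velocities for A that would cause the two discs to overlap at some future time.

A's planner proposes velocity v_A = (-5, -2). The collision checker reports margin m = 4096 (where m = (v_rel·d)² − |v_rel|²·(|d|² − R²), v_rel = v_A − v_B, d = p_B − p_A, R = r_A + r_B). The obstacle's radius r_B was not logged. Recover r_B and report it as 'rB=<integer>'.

m = 4096
d = (-6, -7);  v_rel = (-8, -4),  |v_rel|² = 80
v_rel×d = (-8)·(-7) − (-4)·(-6) = 32
since m = R²·80 − 32²:  R² = (1024 + 4096) / 80 = 64
R = √64 = 8  ⇒  r_B = 8 − 6 = 2

rB=2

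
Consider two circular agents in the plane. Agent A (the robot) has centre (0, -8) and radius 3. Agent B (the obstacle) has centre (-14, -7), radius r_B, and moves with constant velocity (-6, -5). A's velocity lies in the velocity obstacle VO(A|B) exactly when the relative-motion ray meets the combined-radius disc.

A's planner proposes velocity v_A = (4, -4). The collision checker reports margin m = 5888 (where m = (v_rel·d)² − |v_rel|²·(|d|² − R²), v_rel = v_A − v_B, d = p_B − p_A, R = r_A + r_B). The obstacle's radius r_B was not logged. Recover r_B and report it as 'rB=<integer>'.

m = 5888
d = (-14, 1);  v_rel = (10, 1),  |v_rel|² = 101
v_rel×d = (10)·(1) − (1)·(-14) = 24
since m = R²·101 − 24²:  R² = (576 + 5888) / 101 = 64
R = √64 = 8  ⇒  r_B = 8 − 3 = 5

rB=5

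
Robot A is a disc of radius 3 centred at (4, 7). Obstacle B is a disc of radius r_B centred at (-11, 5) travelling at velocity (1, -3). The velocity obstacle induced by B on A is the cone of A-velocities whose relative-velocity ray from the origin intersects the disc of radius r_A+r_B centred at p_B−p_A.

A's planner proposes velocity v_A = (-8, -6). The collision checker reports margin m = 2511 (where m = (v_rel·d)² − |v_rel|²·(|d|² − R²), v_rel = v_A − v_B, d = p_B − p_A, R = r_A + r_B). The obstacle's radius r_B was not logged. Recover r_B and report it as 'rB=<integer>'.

m = 2511
d = (-15, -2);  v_rel = (-9, -3),  |v_rel|² = 90
v_rel×d = (-9)·(-2) − (-3)·(-15) = -27
since m = R²·90 − (-27)²:  R² = (729 + 2511) / 90 = 36
R = √36 = 6  ⇒  r_B = 6 − 3 = 3

rB=3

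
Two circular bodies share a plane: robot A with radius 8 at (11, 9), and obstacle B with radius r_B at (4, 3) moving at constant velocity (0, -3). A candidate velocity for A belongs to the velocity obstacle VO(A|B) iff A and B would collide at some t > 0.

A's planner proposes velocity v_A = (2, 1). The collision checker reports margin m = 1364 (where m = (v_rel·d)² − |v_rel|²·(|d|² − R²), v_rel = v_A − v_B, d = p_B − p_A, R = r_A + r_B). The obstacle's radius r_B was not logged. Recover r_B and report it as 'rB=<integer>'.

m = 1364
d = (-7, -6);  v_rel = (2, 4),  |v_rel|² = 20
v_rel×d = (2)·(-6) − (4)·(-7) = 16
since m = R²·20 − 16²:  R² = (256 + 1364) / 20 = 81
R = √81 = 9  ⇒  r_B = 9 − 8 = 1

rB=1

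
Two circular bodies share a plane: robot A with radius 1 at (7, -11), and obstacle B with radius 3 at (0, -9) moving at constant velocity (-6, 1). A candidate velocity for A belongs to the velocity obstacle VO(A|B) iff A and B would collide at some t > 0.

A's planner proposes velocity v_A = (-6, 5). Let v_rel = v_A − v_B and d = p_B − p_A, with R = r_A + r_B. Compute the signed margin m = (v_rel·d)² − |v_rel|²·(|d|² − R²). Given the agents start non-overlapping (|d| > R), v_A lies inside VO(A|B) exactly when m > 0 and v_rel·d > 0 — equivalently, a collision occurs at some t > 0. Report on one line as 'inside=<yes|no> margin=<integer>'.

d = (-7, 2),  |d|² = 53;  R = 1+3 = 4,  c = 53−4² = 37
v_rel = (0, 4),  |v_rel|² = 16;  v_rel·d = (0)·(-7) + (4)·(2) = 8
16·t² − 16·t + 37 = 0  ⇒  m = 8² − 16·37 = -528
m = -528 < 0,  v_rel·d = 8 > 0  ⇒  outside

inside=no margin=-528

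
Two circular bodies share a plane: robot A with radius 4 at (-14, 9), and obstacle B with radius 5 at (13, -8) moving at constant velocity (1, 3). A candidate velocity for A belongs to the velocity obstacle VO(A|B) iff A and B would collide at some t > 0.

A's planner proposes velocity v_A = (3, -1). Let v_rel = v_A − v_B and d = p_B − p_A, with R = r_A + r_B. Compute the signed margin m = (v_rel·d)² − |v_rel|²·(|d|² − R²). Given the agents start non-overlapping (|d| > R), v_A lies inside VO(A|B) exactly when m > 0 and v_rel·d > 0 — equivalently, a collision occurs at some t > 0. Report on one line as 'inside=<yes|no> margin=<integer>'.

d = (27, -17),  |d|² = 1018;  R = 4+5 = 9,  c = 1018−9² = 937
v_rel = (2, -4),  |v_rel|² = 20;  v_rel·d = (2)·(27) + (-4)·(-17) = 122
20·t² − 244·t + 937 = 0  ⇒  m = 122² − 20·937 = -3856
m = -3856 < 0,  v_rel·d = 122 > 0  ⇒  outside

inside=no margin=-3856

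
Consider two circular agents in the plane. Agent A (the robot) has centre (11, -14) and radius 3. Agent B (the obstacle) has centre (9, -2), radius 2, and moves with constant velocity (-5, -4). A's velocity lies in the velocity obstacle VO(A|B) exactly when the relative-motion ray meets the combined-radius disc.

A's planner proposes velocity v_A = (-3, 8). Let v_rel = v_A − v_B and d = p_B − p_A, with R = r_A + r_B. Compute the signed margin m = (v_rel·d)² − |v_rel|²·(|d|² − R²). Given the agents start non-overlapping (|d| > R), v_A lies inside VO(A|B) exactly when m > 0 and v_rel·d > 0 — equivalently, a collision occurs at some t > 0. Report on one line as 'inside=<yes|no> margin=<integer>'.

d = (-2, 12),  |d|² = 148;  R = 3+2 = 5,  c = 148−5² = 123
v_rel = (2, 12),  |v_rel|² = 148;  v_rel·d = (2)·(-2) + (12)·(12) = 140
148·t² − 280·t + 123 = 0  ⇒  m = 140² − 148·123 = 1396
m = 1396 > 0,  v_rel·d = 140 > 0  ⇒  inside

inside=yes margin=1396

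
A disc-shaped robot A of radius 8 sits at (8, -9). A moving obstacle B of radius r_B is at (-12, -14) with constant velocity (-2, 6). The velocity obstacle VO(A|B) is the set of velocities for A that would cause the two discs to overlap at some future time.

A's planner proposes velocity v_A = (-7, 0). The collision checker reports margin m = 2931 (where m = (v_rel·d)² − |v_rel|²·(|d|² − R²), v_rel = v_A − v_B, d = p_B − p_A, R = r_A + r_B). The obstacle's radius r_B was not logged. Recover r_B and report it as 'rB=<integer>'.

m = 2931
d = (-20, -5);  v_rel = (-5, -6),  |v_rel|² = 61
v_rel×d = (-5)·(-5) − (-6)·(-20) = -95
since m = R²·61 − (-95)²:  R² = (9025 + 2931) / 61 = 196
R = √196 = 14  ⇒  r_B = 14 − 8 = 6

rB=6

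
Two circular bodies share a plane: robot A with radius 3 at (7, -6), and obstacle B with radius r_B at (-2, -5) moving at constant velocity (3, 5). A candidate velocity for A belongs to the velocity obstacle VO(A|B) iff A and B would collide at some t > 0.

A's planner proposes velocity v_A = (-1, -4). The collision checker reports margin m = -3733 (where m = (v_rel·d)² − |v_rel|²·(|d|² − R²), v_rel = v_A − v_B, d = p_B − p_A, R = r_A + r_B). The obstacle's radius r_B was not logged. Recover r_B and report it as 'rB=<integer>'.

m = -3733
d = (-9, 1);  v_rel = (-4, -9),  |v_rel|² = 97
v_rel×d = (-4)·(1) − (-9)·(-9) = -85
since m = R²·97 − (-85)²:  R² = (7225 + -3733) / 97 = 36
R = √36 = 6  ⇒  r_B = 6 − 3 = 3

rB=3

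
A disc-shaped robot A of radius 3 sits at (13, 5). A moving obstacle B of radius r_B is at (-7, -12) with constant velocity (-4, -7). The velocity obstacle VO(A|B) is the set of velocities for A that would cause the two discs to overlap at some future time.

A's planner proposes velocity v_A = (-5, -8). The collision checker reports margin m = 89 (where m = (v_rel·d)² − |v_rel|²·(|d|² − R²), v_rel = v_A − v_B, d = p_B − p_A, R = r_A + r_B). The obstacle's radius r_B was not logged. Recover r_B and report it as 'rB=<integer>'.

m = 89
d = (-20, -17);  v_rel = (-1, -1),  |v_rel|² = 2
v_rel×d = (-1)·(-17) − (-1)·(-20) = -3
since m = R²·2 − (-3)²:  R² = (9 + 89) / 2 = 49
R = √49 = 7  ⇒  r_B = 7 − 3 = 4

rB=4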